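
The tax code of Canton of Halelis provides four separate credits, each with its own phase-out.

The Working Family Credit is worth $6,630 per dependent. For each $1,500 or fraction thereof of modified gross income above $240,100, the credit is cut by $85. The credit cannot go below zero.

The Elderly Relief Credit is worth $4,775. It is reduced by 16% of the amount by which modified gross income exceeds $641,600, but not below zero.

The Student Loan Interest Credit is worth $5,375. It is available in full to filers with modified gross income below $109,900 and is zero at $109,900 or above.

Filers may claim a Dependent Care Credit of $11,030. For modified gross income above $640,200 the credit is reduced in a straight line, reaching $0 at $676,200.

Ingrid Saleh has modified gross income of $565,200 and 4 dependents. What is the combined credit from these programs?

Working Family Credit: base = 4 × $6,630 = $26,520. income exceeds $240,100 by $325,100, which is 217 full-or-partial $1,500 increments; reduction = 217 × $85 = $18,445, leaving $8,075.
Elderly Relief Credit: $565,200 is at or below the $641,600 threshold, so the full $4,775 applies.
Student Loan Interest Credit: $565,200 meets or exceeds the $109,900 cutoff, so the credit is $0.
Dependent Care Credit: $565,200 is at or below the $640,200 threshold, so the full $11,030 applies.
Total: $8,075 + $4,775 + $0 + $11,030 = $23,880.

$23,880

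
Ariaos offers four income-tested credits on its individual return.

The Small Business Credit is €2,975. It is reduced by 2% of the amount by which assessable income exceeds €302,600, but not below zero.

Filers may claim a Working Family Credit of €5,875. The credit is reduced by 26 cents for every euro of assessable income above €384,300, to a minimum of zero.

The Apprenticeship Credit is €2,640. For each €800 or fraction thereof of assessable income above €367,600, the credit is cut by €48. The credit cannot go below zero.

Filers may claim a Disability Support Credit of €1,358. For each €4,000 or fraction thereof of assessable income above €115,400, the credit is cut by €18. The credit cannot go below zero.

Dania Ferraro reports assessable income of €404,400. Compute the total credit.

€2,064

Small Business Credit: 2% of the €101,800 excess over €302,600 is €2,036; credit = €2,975 − €2,036 = €939.
Working Family Credit: 26% of the €20,100 excess over €384,300 is €5,226; credit = €5,875 − €5,226 = €649.
Apprenticeship Credit: income exceeds €367,600 by €36,800, which is 46 full-or-partial €800 increments; reduction = 46 × €48 = €2,208, leaving €432.
Disability Support Credit: income exceeds €115,400 by €289,000, which is 73 full-or-partial €4,000 increments; reduction = 73 × €18 = €1,314, leaving €44.
Total: €939 + €649 + €432 + €44 = €2,064.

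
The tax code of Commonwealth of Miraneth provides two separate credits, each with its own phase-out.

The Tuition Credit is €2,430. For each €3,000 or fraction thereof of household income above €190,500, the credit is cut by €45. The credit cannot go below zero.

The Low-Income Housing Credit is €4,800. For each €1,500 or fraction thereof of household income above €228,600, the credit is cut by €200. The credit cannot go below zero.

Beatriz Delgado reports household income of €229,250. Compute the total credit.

€6,445

Tuition Credit: income exceeds €190,500 by €38,750, which is 13 full-or-partial €3,000 increments; reduction = 13 × €45 = €585, leaving €1,845.
Low-Income Housing Credit: income exceeds €228,600 by €650, which is 1 full-or-partial €1,500 increment; reduction = 1 × €200 = €200, leaving €4,600.
Total: €1,845 + €4,600 = €6,445.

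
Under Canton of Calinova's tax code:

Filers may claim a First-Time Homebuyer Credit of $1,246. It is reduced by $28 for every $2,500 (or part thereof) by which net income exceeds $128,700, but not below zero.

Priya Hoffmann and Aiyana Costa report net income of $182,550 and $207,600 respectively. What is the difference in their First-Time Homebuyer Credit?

$280

Priya ($182,550): First-Time Homebuyer Credit: income exceeds $128,700 by $53,850, which is 22 full-or-partial $2,500 increments; reduction = 22 × $28 = $616, leaving $630.
Aiyana ($207,600): First-Time Homebuyer Credit: income exceeds $128,700 by $78,900, which is 32 full-or-partial $2,500 increments; reduction = 32 × $28 = $896, leaving $350.
Difference: |$630 − $350| = $280.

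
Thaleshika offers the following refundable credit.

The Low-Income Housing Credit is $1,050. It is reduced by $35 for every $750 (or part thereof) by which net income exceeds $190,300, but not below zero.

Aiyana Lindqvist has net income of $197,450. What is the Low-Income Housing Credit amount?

Low-Income Housing Credit: income exceeds $190,300 by $7,150, which is 10 full-or-partial $750 increments; reduction = 10 × $35 = $350, leaving $700.

$700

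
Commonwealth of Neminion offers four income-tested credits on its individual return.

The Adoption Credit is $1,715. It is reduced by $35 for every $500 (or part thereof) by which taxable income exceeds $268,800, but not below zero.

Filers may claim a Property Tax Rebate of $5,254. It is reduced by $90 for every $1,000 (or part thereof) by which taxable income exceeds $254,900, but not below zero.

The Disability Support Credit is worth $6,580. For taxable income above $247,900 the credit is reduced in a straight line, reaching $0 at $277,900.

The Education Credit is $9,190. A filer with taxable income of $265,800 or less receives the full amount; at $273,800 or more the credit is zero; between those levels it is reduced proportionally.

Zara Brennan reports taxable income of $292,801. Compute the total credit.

$1,834

Adoption Credit: income exceeds $268,800 by $24,001 → 49 increments × $35 = $1,715 ≥ base, so the credit is $0.
Property Tax Rebate: income exceeds $254,900 by $37,901, which is 38 full-or-partial $1,000 increments; reduction = 38 × $90 = $3,420, leaving $1,834.
Disability Support Credit: $292,801 is at or above $277,900, so the credit is $0.
Education Credit: $292,801 is at or above $273,800, so the credit is $0.
Total: $0 + $1,834 + $0 + $0 = $1,834.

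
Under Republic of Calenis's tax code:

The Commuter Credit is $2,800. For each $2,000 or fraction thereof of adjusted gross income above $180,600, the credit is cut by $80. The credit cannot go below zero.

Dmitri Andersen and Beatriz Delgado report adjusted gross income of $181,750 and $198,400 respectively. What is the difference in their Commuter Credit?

$640

Dmitri ($181,750): Commuter Credit: income exceeds $180,600 by $1,150, which is 1 full-or-partial $2,000 increment; reduction = 1 × $80 = $80, leaving $2,720.
Beatriz ($198,400): Commuter Credit: income exceeds $180,600 by $17,800, which is 9 full-or-partial $2,000 increments; reduction = 9 × $80 = $720, leaving $2,080.
Difference: |$2,720 − $2,080| = $640.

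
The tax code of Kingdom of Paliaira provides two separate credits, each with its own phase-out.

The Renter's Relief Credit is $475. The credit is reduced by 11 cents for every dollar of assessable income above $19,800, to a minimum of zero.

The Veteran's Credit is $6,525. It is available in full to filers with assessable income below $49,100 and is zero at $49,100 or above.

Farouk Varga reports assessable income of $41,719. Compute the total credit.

Renter's Relief Credit: 11% of the $21,919 excess over $19,800 is $2,411.09 ≥ base, so the credit is $0.
Veteran's Credit: $41,719 is below the $49,100 cutoff, so the full $6,525 applies.
Total: $0 + $6,525 = $6,525.

$6,525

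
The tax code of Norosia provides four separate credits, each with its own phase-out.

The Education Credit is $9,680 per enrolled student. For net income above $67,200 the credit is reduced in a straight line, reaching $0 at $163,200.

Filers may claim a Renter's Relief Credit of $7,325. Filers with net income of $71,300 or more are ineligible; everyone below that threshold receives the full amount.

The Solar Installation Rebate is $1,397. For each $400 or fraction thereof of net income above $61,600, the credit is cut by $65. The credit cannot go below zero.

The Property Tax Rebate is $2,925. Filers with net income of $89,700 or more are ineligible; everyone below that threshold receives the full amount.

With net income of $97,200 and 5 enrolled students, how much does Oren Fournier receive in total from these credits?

$33,275

Education Credit: base = 5 × $9,680 = $48,400. $97,200 is $30,000 into a $96,000 phase-out range, leaving 66,000/96,000 of the credit: $48,400 × 66,000/96,000 = $33,275.
Renter's Relief Credit: $97,200 meets or exceeds the $71,300 cutoff, so the credit is $0.
Solar Installation Rebate: income exceeds $61,600 by $35,600 → 89 increments × $65 = $5,785 ≥ base, so the credit is $0.
Property Tax Rebate: $97,200 meets or exceeds the $89,700 cutoff, so the credit is $0.
Total: $33,275 + $0 + $0 + $0 = $33,275.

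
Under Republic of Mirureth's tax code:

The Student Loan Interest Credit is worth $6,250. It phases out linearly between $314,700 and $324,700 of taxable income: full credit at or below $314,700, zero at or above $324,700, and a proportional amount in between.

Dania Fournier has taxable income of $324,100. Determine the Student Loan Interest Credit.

Student Loan Interest Credit: $324,100 is $9,400 into a $10,000 phase-out range, leaving 600/10,000 of the credit: $6,250 × 600/10,000 = $375.

$375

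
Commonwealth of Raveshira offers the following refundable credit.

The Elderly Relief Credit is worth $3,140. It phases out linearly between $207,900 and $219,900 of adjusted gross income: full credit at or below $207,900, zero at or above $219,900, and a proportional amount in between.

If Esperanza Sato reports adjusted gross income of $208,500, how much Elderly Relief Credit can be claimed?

Elderly Relief Credit: $208,500 is $600 into a $12,000 phase-out range, leaving 11,400/12,000 of the credit: $3,140 × 11,400/12,000 = $2,983.

$2,983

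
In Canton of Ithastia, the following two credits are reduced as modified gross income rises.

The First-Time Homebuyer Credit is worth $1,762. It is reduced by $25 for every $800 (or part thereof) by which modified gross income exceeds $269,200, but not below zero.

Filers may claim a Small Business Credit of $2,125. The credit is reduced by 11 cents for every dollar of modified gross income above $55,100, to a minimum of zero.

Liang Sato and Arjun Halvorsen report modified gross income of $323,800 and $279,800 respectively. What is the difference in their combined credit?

$1,375

Liang ($323,800): First-Time Homebuyer Credit: income exceeds $269,200 by $54,600, which is 69 full-or-partial $800 increments; reduction = 69 × $25 = $1,725, leaving $37. Small Business Credit: 11% of the $268,700 excess over $55,100 is $29,557 ≥ base, so the credit is $0. total $37 + $0 = $37
Arjun ($279,800): First-Time Homebuyer Credit: income exceeds $269,200 by $10,600, which is 14 full-or-partial $800 increments; reduction = 14 × $25 = $350, leaving $1,412. Small Business Credit: 11% of the $224,700 excess over $55,100 is $24,717 ≥ base, so the credit is $0. total $1,412 + $0 = $1,412
Difference: |$37 − $1,412| = $1,375.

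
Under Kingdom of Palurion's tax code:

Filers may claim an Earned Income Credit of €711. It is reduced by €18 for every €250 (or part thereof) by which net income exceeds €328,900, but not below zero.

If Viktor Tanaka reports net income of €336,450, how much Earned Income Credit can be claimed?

€153

Earned Income Credit: income exceeds €328,900 by €7,550, which is 31 full-or-partial €250 increments; reduction = 31 × €18 = €558, leaving €153.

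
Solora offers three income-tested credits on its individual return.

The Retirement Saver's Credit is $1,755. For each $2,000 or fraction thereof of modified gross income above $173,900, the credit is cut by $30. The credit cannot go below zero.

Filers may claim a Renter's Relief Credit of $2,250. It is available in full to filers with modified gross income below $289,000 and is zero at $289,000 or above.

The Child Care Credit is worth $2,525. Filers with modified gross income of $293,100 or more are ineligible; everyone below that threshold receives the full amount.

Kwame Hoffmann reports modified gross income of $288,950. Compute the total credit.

$4,790

Retirement Saver's Credit: income exceeds $173,900 by $115,050, which is 58 full-or-partial $2,000 increments; reduction = 58 × $30 = $1,740, leaving $15.
Renter's Relief Credit: $288,950 is below the $289,000 cutoff, so the full $2,250 applies.
Child Care Credit: $288,950 is below the $293,100 cutoff, so the full $2,525 applies.
Total: $15 + $2,250 + $2,525 = $4,790.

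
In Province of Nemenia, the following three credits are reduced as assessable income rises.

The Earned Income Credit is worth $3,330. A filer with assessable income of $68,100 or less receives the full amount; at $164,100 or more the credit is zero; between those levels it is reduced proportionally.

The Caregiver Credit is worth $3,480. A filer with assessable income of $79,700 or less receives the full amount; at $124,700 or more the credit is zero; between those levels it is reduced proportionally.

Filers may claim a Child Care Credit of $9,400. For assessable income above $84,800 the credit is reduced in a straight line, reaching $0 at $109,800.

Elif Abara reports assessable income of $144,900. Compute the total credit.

$666

Earned Income Credit: $144,900 is $76,800 into a $96,000 phase-out range, leaving 19,200/96,000 of the credit: $3,330 × 19,200/96,000 = $666.
Caregiver Credit: $144,900 is at or above $124,700, so the credit is $0.
Child Care Credit: $144,900 is at or above $109,800, so the credit is $0.
Total: $666 + $0 + $0 = $666.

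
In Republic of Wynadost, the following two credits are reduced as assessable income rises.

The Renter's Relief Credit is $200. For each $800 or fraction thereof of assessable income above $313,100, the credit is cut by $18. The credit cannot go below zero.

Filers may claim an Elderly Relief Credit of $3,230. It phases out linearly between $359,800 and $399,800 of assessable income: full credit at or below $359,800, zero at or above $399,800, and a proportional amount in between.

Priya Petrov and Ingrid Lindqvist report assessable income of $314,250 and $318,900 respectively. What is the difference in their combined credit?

$108

Priya ($314,250): Renter's Relief Credit: income exceeds $313,100 by $1,150, which is 2 full-or-partial $800 increments; reduction = 2 × $18 = $36, leaving $164. Elderly Relief Credit: $314,250 is at or below the $359,800 threshold, so the full $3,230 applies. total $164 + $3,230 = $3,394
Ingrid ($318,900): Renter's Relief Credit: income exceeds $313,100 by $5,800, which is 8 full-or-partial $800 increments; reduction = 8 × $18 = $144, leaving $56. Elderly Relief Credit: $318,900 is at or below the $359,800 threshold, so the full $3,230 applies. total $56 + $3,230 = $3,286
Difference: |$3,394 − $3,286| = $108.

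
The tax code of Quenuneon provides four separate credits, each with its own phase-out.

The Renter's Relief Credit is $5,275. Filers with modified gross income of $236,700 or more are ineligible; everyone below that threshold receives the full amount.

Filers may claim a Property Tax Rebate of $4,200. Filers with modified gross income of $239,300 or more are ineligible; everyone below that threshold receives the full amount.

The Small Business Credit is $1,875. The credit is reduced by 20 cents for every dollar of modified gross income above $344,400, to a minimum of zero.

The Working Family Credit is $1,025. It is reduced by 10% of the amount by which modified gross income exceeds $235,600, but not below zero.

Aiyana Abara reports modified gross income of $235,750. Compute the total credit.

$12,360

Renter's Relief Credit: $235,750 is below the $236,700 cutoff, so the full $5,275 applies.
Property Tax Rebate: $235,750 is below the $239,300 cutoff, so the full $4,200 applies.
Small Business Credit: $235,750 is at or below the $344,400 threshold, so the full $1,875 applies.
Working Family Credit: 10% of the $150 excess over $235,600 is $15; credit = $1,025 − $15 = $1,010.
Total: $5,275 + $4,200 + $1,875 + $1,010 = $12,360.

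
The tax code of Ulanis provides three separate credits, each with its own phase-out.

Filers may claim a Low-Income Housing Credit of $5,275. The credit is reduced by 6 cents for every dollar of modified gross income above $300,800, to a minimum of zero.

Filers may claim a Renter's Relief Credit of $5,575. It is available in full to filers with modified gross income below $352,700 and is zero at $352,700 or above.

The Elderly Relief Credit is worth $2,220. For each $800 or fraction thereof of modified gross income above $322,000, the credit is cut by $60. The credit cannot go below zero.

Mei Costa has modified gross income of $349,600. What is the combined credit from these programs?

Low-Income Housing Credit: 6% of the $48,800 excess over $300,800 is $2,928; credit = $5,275 − $2,928 = $2,347.
Renter's Relief Credit: $349,600 is below the $352,700 cutoff, so the full $5,575 applies.
Elderly Relief Credit: income exceeds $322,000 by $27,600, which is 35 full-or-partial $800 increments; reduction = 35 × $60 = $2,100, leaving $120.
Total: $2,347 + $5,575 + $120 = $8,042.

$8,042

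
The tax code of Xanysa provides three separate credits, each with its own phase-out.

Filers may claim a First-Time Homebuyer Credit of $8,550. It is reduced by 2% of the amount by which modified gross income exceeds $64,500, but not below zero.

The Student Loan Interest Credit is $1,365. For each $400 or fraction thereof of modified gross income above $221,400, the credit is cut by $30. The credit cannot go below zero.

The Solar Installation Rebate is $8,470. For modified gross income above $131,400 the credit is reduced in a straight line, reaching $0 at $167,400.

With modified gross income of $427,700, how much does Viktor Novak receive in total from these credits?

$1,286

First-Time Homebuyer Credit: 2% of the $363,200 excess over $64,500 is $7,264; credit = $8,550 − $7,264 = $1,286.
Student Loan Interest Credit: income exceeds $221,400 by $206,300 → 516 increments × $30 = $15,480 ≥ base, so the credit is $0.
Solar Installation Rebate: $427,700 is at or above $167,400, so the credit is $0.
Total: $1,286 + $0 + $0 = $1,286.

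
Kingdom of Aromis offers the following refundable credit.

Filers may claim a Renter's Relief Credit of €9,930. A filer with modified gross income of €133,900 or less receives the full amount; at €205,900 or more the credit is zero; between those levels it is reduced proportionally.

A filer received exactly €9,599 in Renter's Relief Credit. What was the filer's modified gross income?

€136,300

€9,599 is 9,599/9,930 of the full €9,930, so 331/9,930 of the €72,000 range has been used: income = €133,900 + €72,000 × 331/9,930 = €136,300.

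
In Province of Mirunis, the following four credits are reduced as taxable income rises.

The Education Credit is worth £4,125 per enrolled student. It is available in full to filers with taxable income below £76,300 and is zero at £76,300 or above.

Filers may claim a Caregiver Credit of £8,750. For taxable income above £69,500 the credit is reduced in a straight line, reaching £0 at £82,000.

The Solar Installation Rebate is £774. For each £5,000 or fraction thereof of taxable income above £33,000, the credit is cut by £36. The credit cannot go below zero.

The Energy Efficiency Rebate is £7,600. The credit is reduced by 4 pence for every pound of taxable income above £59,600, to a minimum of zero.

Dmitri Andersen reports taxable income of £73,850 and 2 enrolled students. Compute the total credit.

£21,435

Education Credit: base = 2 × £4,125 = £8,250. £73,850 is below the £76,300 cutoff, so the full £8,250 applies.
Caregiver Credit: £73,850 is £4,350 into a £12,500 phase-out range, leaving 8,150/12,500 of the credit: £8,750 × 8,150/12,500 = £5,705.
Solar Installation Rebate: income exceeds £33,000 by £40,850, which is 9 full-or-partial £5,000 increments; reduction = 9 × £36 = £324, leaving £450.
Energy Efficiency Rebate: 4% of the £14,250 excess over £59,600 is £570; credit = £7,600 − £570 = £7,030.
Total: £8,250 + £5,705 + £450 + £7,030 = £21,435.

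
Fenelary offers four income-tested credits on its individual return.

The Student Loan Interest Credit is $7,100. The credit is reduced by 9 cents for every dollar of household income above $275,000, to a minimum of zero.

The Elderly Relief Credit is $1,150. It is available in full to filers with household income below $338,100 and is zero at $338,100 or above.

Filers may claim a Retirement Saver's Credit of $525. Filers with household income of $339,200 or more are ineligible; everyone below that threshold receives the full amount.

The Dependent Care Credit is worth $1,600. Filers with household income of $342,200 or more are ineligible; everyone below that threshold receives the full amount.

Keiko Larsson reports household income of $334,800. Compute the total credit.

$4,993

Student Loan Interest Credit: 9% of the $59,800 excess over $275,000 is $5,382; credit = $7,100 − $5,382 = $1,718.
Elderly Relief Credit: $334,800 is below the $338,100 cutoff, so the full $1,150 applies.
Retirement Saver's Credit: $334,800 is below the $339,200 cutoff, so the full $525 applies.
Dependent Care Credit: $334,800 is below the $342,200 cutoff, so the full $1,600 applies.
Total: $1,718 + $1,150 + $525 + $1,600 = $4,993.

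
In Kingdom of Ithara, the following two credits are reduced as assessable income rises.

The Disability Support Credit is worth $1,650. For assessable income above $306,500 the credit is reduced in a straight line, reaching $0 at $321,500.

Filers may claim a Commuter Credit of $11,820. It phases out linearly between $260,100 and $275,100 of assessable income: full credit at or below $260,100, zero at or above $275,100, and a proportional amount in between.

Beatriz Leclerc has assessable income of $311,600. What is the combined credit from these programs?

Disability Support Credit: $311,600 is $5,100 into a $15,000 phase-out range, leaving 9,900/15,000 of the credit: $1,650 × 9,900/15,000 = $1,089.
Commuter Credit: $311,600 is at or above $275,100, so the credit is $0.
Total: $1,089 + $0 = $1,089.

$1,089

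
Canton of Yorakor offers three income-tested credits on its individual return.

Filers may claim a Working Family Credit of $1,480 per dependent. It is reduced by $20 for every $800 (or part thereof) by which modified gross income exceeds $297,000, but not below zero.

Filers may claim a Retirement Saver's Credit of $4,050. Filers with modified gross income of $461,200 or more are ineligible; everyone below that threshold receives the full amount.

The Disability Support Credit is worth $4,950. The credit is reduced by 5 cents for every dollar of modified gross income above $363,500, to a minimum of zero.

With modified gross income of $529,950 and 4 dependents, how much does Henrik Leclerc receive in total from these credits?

$80

Working Family Credit: base = 4 × $1,480 = $5,920. income exceeds $297,000 by $232,950, which is 292 full-or-partial $800 increments; reduction = 292 × $20 = $5,840, leaving $80.
Retirement Saver's Credit: $529,950 meets or exceeds the $461,200 cutoff, so the credit is $0.
Disability Support Credit: 5% of the $166,450 excess over $363,500 is $8,322.50 ≥ base, so the credit is $0.
Total: $80 + $0 + $0 = $80.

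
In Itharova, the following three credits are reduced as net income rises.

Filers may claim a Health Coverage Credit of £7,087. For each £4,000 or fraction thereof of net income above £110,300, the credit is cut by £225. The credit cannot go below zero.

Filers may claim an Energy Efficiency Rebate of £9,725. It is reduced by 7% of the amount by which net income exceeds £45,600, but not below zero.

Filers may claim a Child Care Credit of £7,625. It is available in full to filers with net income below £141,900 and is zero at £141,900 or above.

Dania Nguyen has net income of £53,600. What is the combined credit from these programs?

£23,877

Health Coverage Credit: £53,600 is at or below the £110,300 threshold, so the full £7,087 applies.
Energy Efficiency Rebate: 7% of the £8,000 excess over £45,600 is £560; credit = £9,725 − £560 = £9,165.
Child Care Credit: £53,600 is below the £141,900 cutoff, so the full £7,625 applies.
Total: £7,087 + £9,165 + £7,625 = £23,877.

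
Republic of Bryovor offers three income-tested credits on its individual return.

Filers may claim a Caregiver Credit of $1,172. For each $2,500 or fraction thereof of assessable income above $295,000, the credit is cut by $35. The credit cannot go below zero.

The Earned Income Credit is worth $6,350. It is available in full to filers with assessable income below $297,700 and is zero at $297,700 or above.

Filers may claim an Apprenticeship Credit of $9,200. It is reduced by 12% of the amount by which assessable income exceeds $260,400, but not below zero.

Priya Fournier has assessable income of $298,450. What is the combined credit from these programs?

Caregiver Credit: income exceeds $295,000 by $3,450, which is 2 full-or-partial $2,500 increments; reduction = 2 × $35 = $70, leaving $1,102.
Earned Income Credit: $298,450 meets or exceeds the $297,700 cutoff, so the credit is $0.
Apprenticeship Credit: 12% of the $38,050 excess over $260,400 is $4,566; credit = $9,200 − $4,566 = $4,634.
Total: $1,102 + $0 + $4,634 = $5,736.

$5,736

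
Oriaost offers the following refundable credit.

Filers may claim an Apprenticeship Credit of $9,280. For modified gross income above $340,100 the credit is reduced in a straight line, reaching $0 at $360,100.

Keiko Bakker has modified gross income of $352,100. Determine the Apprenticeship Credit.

$3,712

Apprenticeship Credit: $352,100 is $12,000 into a $20,000 phase-out range, leaving 8,000/20,000 of the credit: $9,280 × 8,000/20,000 = $3,712.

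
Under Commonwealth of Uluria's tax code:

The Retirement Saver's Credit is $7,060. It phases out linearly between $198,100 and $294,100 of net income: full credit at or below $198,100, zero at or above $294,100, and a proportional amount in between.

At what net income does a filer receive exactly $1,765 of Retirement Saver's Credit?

$1,765 is 1,765/7,060 of the full $7,060, so 5,295/7,060 of the $96,000 range has been used: income = $198,100 + $96,000 × 5,295/7,060 = $270,100.

$270,100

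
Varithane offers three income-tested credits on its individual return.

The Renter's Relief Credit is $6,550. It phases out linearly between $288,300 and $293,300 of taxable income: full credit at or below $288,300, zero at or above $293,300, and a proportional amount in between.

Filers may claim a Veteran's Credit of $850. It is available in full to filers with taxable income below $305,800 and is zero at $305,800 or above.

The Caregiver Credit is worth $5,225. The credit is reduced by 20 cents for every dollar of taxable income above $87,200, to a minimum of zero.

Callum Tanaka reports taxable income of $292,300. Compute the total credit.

Renter's Relief Credit: $292,300 is $4,000 into a $5,000 phase-out range, leaving 1,000/5,000 of the credit: $6,550 × 1,000/5,000 = $1,310.
Veteran's Credit: $292,300 is below the $305,800 cutoff, so the full $850 applies.
Caregiver Credit: 20% of the $205,100 excess over $87,200 is $41,020 ≥ base, so the credit is $0.
Total: $1,310 + $850 + $0 = $2,160.

$2,160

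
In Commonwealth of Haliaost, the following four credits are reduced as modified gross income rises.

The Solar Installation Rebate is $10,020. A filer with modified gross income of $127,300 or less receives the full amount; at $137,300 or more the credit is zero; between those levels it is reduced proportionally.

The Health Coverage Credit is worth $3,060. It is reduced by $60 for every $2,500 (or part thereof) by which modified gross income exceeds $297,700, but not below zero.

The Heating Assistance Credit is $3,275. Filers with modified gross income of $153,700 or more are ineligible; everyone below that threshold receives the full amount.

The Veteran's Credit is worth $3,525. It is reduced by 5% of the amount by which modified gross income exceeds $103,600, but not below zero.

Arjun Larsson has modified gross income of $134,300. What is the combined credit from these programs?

$11,331

Solar Installation Rebate: $134,300 is $7,000 into a $10,000 phase-out range, leaving 3,000/10,000 of the credit: $10,020 × 3,000/10,000 = $3,006.
Health Coverage Credit: $134,300 is at or below the $297,700 threshold, so the full $3,060 applies.
Heating Assistance Credit: $134,300 is below the $153,700 cutoff, so the full $3,275 applies.
Veteran's Credit: 5% of the $30,700 excess over $103,600 is $1,535; credit = $3,525 − $1,535 = $1,990.
Total: $3,006 + $3,060 + $3,275 + $1,990 = $11,331.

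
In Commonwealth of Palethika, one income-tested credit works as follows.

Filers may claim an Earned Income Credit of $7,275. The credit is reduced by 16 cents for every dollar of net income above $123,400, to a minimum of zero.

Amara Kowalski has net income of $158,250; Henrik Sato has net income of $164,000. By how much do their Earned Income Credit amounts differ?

Amara ($158,250): Earned Income Credit: 16% of the $34,850 excess over $123,400 is $5,576; credit = $7,275 − $5,576 = $1,699.
Henrik ($164,000): Earned Income Credit: 16% of the $40,600 excess over $123,400 is $6,496; credit = $7,275 − $6,496 = $779.
Difference: |$1,699 − $779| = $920.

$920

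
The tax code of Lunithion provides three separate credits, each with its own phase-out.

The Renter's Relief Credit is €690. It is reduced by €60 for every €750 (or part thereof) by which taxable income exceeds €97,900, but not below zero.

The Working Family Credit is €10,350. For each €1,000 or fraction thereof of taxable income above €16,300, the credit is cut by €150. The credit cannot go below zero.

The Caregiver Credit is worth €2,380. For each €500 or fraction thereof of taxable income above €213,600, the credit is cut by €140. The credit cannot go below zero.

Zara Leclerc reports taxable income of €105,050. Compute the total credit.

€2,470

Renter's Relief Credit: income exceeds €97,900 by €7,150, which is 10 full-or-partial €750 increments; reduction = 10 × €60 = €600, leaving €90.
Working Family Credit: income exceeds €16,300 by €88,750 → 89 increments × €150 = €13,350 ≥ base, so the credit is €0.
Caregiver Credit: €105,050 is at or below the €213,600 threshold, so the full €2,380 applies.
Total: €90 + €0 + €2,380 = €2,470.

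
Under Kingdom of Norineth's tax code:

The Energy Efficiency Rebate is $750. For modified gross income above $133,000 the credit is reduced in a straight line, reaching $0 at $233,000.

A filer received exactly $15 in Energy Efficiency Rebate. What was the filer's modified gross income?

$231,000

$15 is 15/750 of the full $750, so 735/750 of the $100,000 range has been used: income = $133,000 + $100,000 × 735/750 = $231,000.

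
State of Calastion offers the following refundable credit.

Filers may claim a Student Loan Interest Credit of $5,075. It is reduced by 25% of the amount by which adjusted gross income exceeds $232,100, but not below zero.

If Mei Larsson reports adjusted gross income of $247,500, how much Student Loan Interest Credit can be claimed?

Student Loan Interest Credit: 25% of the $15,400 excess over $232,100 is $3,850; credit = $5,075 − $3,850 = $1,225.

$1,225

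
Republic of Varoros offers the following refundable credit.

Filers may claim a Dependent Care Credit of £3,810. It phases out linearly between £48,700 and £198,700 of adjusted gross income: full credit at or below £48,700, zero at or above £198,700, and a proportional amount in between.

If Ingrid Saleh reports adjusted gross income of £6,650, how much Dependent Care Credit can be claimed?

£3,810

Dependent Care Credit: £6,650 is at or below the £48,700 threshold, so the full £3,810 applies.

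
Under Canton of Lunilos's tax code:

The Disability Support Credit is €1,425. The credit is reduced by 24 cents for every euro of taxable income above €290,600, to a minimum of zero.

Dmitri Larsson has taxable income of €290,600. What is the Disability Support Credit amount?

€1,425

Disability Support Credit: €290,600 is at or below the €290,600 threshold, so the full €1,425 applies.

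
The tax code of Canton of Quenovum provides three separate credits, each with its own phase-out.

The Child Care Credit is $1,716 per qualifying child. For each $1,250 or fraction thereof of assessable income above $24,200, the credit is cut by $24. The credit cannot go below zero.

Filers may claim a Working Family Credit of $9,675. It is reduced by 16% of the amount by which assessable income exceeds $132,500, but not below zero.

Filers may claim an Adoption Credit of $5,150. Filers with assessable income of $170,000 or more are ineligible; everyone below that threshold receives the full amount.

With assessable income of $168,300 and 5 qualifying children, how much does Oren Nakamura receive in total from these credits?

Child Care Credit: base = 5 × $1,716 = $8,580. income exceeds $24,200 by $144,100, which is 116 full-or-partial $1,250 increments; reduction = 116 × $24 = $2,784, leaving $5,796.
Working Family Credit: 16% of the $35,800 excess over $132,500 is $5,728; credit = $9,675 − $5,728 = $3,947.
Adoption Credit: $168,300 is below the $170,000 cutoff, so the full $5,150 applies.
Total: $5,796 + $3,947 + $5,150 = $14,893.

$14,893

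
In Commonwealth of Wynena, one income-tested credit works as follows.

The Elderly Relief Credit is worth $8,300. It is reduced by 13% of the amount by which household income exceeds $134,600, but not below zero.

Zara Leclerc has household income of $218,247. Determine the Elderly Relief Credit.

Elderly Relief Credit: 13% of the $83,647 excess over $134,600 is $10,874.11 ≥ base, so the credit is $0.

$0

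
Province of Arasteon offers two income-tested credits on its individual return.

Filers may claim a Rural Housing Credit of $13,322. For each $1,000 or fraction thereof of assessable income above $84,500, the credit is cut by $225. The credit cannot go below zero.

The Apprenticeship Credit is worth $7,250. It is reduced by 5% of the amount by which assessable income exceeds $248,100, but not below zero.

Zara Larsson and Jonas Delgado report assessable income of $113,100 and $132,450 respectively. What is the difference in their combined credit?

$4,275

Zara ($113,100): Rural Housing Credit: income exceeds $84,500 by $28,600, which is 29 full-or-partial $1,000 increments; reduction = 29 × $225 = $6,525, leaving $6,797. Apprenticeship Credit: $113,100 is at or below the $248,100 threshold, so the full $7,250 applies. total $6,797 + $7,250 = $14,047
Jonas ($132,450): Rural Housing Credit: income exceeds $84,500 by $47,950, which is 48 full-or-partial $1,000 increments; reduction = 48 × $225 = $10,800, leaving $2,522. Apprenticeship Credit: $132,450 is at or below the $248,100 threshold, so the full $7,250 applies. total $2,522 + $7,250 = $9,772
Difference: |$14,047 − $9,772| = $4,275.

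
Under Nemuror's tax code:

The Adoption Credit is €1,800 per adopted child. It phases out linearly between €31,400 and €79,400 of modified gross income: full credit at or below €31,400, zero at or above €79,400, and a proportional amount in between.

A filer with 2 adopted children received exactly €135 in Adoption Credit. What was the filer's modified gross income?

Full credit = 2 × €1,800 = €3,600.
€135 is 135/3,600 of the full €3,600, so 3,465/3,600 of the €48,000 range has been used: income = €31,400 + €48,000 × 3,465/3,600 = €77,600.

€77,600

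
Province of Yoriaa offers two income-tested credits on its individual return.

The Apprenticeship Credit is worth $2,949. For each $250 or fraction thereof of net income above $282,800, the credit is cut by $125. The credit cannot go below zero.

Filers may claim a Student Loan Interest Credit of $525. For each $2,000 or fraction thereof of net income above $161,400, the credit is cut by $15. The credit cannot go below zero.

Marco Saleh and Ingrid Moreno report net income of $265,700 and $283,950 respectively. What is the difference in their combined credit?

Marco ($265,700): Apprenticeship Credit: $265,700 is at or below the $282,800 threshold, so the full $2,949 applies. Student Loan Interest Credit: income exceeds $161,400 by $104,300 → 53 increments × $15 = $795 ≥ base, so the credit is $0. total $2,949 + $0 = $2,949
Ingrid ($283,950): Apprenticeship Credit: income exceeds $282,800 by $1,150, which is 5 full-or-partial $250 increments; reduction = 5 × $125 = $625, leaving $2,324. Student Loan Interest Credit: income exceeds $161,400 by $122,550 → 62 increments × $15 = $930 ≥ base, so the credit is $0. total $2,324 + $0 = $2,324
Difference: |$2,949 − $2,324| = $625.

$625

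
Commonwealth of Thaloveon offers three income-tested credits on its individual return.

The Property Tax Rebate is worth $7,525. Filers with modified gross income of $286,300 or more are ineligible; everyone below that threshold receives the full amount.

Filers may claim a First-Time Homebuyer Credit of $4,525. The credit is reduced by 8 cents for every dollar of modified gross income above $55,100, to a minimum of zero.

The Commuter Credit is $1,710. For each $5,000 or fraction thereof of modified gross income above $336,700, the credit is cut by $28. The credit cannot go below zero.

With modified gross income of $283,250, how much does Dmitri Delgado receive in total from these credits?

$9,235

Property Tax Rebate: $283,250 is below the $286,300 cutoff, so the full $7,525 applies.
First-Time Homebuyer Credit: 8% of the $228,150 excess over $55,100 is $18,252 ≥ base, so the credit is $0.
Commuter Credit: $283,250 is at or below the $336,700 threshold, so the full $1,710 applies.
Total: $7,525 + $0 + $1,710 = $9,235.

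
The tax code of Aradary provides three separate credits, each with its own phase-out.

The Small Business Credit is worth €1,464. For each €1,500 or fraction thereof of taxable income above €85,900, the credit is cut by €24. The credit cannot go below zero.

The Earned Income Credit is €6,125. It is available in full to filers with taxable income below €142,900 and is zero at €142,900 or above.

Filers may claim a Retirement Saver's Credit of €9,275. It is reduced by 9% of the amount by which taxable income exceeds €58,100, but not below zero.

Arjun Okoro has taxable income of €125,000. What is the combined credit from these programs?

€10,195

Small Business Credit: income exceeds €85,900 by €39,100, which is 27 full-or-partial €1,500 increments; reduction = 27 × €24 = €648, leaving €816.
Earned Income Credit: €125,000 is below the €142,900 cutoff, so the full €6,125 applies.
Retirement Saver's Credit: 9% of the €66,900 excess over €58,100 is €6,021; credit = €9,275 − €6,021 = €3,254.
Total: €816 + €6,125 + €3,254 = €10,195.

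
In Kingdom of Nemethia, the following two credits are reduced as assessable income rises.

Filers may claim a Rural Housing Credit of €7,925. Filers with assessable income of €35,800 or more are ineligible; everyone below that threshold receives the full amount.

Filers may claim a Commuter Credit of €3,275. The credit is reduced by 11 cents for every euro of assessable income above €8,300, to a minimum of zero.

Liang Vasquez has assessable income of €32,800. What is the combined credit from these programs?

Rural Housing Credit: €32,800 is below the €35,800 cutoff, so the full €7,925 applies.
Commuter Credit: 11% of the €24,500 excess over €8,300 is €2,695; credit = €3,275 − €2,695 = €580.
Total: €7,925 + €580 = €8,505.

€8,505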